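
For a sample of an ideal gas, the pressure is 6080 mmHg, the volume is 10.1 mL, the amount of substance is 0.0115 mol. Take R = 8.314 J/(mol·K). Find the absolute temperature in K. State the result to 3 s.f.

85.6 K

Rearranging: T = PV/(nR).
P = 6080 mmHg = 8.106×10^5 Pa; V = 10.1 mL = 1.010×10^-5 m³; n = 0.0115 mol; R = 8.314 J/(mol·K).
T = 85.63 K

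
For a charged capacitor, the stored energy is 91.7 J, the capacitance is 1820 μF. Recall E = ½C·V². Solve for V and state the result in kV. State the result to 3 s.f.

0.317 kV

Rearranging: V = √(2E/C).
E = 91.7 J; C = 1820 μF = 0.001820 F.
V = 317.4 V  (the unit combination reduces to kg·m²/(A·s³) = V)
317.4 V × (1 kV / 1000 V) = 0.3174 kV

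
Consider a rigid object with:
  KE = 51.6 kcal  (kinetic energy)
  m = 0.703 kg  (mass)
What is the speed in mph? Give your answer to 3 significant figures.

1750 mph

Solving KE = ½mv² for v: v = √(2·KE/m).
KE = 51.6 kcal = 2.159×10^5 J; m = 0.703 kg.
v = 783.7 m/s
783.7 m/s × (1 mph / 0.4470 m/s) = 1753 mph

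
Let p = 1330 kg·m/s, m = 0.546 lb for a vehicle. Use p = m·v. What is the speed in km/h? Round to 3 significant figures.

19300 km/h

Rearranging p = m·v for v: v = p/m.
p = 1330 kg·m/s; m = 0.546 lb = 0.2477 kg.
v = 5370 m/s
5370 m/s × (1 km/h / 0.2778 m/s) = 19333 km/h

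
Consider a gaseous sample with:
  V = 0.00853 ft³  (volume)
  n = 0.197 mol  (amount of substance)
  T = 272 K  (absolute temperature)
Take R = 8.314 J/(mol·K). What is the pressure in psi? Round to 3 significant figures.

P is given directly by: P = nRT/V.
V = 0.00853 ft³ = 2.415×10^-4 m³; n = 0.197 mol; T = 272 K; R = 8.314 J/(mol·K).
P = 1.844×10^6 Pa  (the unit combination reduces to kg/(m·s²) = Pa)
1.844×10^6 Pa × (1 psi / 6895 Pa) = 267.5 psi

268 psi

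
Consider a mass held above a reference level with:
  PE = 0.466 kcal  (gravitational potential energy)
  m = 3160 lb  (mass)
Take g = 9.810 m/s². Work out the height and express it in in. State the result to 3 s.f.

5.46 in

Rearranging PE = m·g·h for h: h = PE/(m·g).
PE = 0.466 kcal = 1950 J; m = 3160 lb = 1433 kg; g = 9.810 m/s².
h = 0.1387 m
0.1387 m × (1 in / 0.02540 m) = 5.459 in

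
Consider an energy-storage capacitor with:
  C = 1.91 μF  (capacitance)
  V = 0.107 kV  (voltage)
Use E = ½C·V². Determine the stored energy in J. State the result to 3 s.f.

E is given directly by: E = ½CV².
C = 1.91 μF = 1.910×10^-6 F; V = 0.107 kV = 107.0 V.
E = 0.01093 J

0.0109 J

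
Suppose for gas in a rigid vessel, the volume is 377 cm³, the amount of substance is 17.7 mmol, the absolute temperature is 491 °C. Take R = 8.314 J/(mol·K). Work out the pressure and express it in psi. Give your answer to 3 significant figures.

From the ideal-gas law: P = nRT/V.
V = 377 cm³ = 3.770×10^-4 m³; n = 17.7 mmol = 0.01770 mol; T = 491 °C = 764.1 K; R = 8.314 J/(mol·K).
P = 2.983×10^5 Pa
2.983×10^5 Pa × (1 psi / 6895 Pa) = 43.26 psi

43.3 psi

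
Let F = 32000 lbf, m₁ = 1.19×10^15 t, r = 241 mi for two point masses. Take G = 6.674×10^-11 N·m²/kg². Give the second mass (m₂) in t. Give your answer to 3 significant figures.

2.70×10^5 t

Solving F = G·m₁·m₂/r² for m₂: m₂ = F·r²/(G·m₁).
F = 32000 lbf = 1.423×10^5 N; m₁ = 1.19×10^15 t = 1.190×10^18 kg; r = 241 mi = 3.879×10^5 m; G = 6.674×10^-11 N·m²/kg².
m₂ = 2.696×10^8 kg
2.696×10^8 kg × (1 t / 1000 kg) = 2.696×10^5 t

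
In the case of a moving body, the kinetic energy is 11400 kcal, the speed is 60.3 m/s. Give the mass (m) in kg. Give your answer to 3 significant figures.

Solving KE = ½mv² for m: m = 2·KE/v².
KE = 11400 kcal = 4.770×10^7 J; v = 60.3 m/s.
m = 26236 kg

26200 kg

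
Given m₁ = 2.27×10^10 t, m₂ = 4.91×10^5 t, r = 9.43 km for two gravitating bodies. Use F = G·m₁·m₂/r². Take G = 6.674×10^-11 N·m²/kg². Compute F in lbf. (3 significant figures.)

1880 lbf

From Newton's law of gravitation: F = Gm₁m₂/r².
m₁ = 2.27×10^10 t = 2.270×10^13 kg; m₂ = 4.91×10^5 t = 4.910×10^8 kg; r = 9.43 km = 9430 m; G = 6.674×10^-11 N·m²/kg².
F = 8365 N
8365 N × (1 lbf / 4.448 N) = 1881 lbf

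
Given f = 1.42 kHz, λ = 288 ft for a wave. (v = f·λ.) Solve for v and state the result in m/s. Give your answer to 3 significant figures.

Directly: v = fλ.
f = 1.42 kHz = 1420 Hz; λ = 288 ft = 87.78 m.
v = 1.247×10^5 m/s

1.25×10^5 m/s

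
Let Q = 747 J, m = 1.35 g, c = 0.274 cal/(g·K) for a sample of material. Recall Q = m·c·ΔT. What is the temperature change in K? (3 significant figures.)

Rearranging Q = m·c·ΔT for ΔT: ΔT = Q/(m·c).
Q = 747 J; m = 1.35 g = 0.001350 kg; c = 0.274 cal/(g·K) = 1146 J/(kg·K).
ΔT = 482.7 K

483 K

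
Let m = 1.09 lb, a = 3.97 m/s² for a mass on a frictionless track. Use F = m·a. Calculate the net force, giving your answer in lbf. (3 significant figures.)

From Newton's second law: F = m·a.
m = 1.09 lb = 0.4944 kg; a = 3.97 m/s².
F = 1.963 N  (the unit combination reduces to kg·m/s² = N)
1.963 N × (1 lbf / 4.448 N) = 0.4413 lbf

0.441 lbf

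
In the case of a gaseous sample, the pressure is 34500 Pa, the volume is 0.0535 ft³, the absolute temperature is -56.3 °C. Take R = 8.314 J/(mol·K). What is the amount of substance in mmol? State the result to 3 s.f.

29.0 mmol

Solving PV = nRT for n: n = PV/(RT).
P = 34500 Pa; V = 0.0535 ft³ = 0.001515 m³; T = -56.3 °C = 216.8 K; R = 8.314 J/(mol·K).
n = 0.02899 mol
0.02899 mol × (1 mmol / 0.001000 mol) = 28.99 mmol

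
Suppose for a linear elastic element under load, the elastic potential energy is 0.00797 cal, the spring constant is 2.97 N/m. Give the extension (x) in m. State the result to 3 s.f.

0.150 m

Rearranging U = ½k·x² for x: x = √(2U/k).
U = 0.00797 cal = 0.03335 J; k = 2.97 N/m.
x = 0.1499 m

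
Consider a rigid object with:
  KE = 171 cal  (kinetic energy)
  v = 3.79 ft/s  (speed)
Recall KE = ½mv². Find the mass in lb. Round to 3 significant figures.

2360 lb

Solving KE = ½mv² for m: m = 2·KE/v².
KE = 171 cal = 715.5 J; v = 3.79 ft/s = 1.155 m/s.
m = 1072 kg
1072 kg × (1 lb / 0.4536 kg) = 2364 lb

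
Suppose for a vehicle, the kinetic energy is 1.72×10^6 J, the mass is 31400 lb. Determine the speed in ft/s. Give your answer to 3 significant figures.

Rearranging KE = ½mv² for v: v = √(2·KE/m).
KE = 1.72×10^6 J; m = 31400 lb = 14243 kg.
v = 15.54 m/s
15.54 m/s × (1 ft/s / 0.3048 m/s) = 50.99 ft/s

51.0 ft/s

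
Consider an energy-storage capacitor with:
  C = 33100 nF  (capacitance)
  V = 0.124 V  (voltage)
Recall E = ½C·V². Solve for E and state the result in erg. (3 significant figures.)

2.54 erg

E is given directly by: E = ½CV².
C = 33100 nF = 3.310×10^-5 F; V = 0.124 V.
E = 2.545×10^-7 J  (the unit combination reduces to kg·m²/s² = J)
2.545×10^-7 J × (1 erg / 1.000×10^-7 J) = 2.545 erg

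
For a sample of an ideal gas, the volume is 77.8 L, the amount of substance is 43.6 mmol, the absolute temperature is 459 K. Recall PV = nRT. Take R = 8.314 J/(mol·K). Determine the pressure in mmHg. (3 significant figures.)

From the ideal-gas law: P = nRT/V.
V = 77.8 L = 0.07780 m³; n = 43.6 mmol = 0.04360 mol; T = 459 K; R = 8.314 J/(mol·K).
P = 2139 Pa  (the unit combination reduces to kg/(m·s²) = Pa)
2139 Pa × (1 mmHg / 133.3 Pa) = 16.04 mmHg

16.0 mmHg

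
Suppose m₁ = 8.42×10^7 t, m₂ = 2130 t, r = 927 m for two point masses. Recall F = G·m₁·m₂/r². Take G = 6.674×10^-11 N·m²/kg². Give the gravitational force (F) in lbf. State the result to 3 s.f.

Directly: F = Gm₁m₂/r².
m₁ = 8.42×10^7 t = 8.420×10^10 kg; m₂ = 2130 t = 2.130×10^6 kg; r = 927 m; G = 6.674×10^-11 N·m²/kg².
F = 13.93 N
13.93 N × (1 lbf / 4.448 N) = 3.131 lbf

3.13 lbf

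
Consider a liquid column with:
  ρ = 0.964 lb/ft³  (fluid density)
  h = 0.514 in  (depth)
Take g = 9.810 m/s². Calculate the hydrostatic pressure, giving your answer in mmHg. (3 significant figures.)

0.0148 mmHg

P is given directly by: P = ρgh.
ρ = 0.964 lb/ft³ = 15.44 kg/m³; h = 0.514 in = 0.01306 m; g = 9.810 m/s².
P = 1.978 Pa  (the unit combination reduces to kg/(m·s²) = Pa)
1.978 Pa × (1 mmHg / 133.3 Pa) = 0.01483 mmHg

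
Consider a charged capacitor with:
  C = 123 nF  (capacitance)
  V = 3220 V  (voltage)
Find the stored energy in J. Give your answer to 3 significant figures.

Directly: E = ½CV².
C = 123 nF = 1.230×10^-7 F; V = 3220 V.
E = 0.6377 J

0.638 J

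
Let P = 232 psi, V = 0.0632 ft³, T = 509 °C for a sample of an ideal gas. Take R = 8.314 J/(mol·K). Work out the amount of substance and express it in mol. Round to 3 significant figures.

0.440 mol

From the ideal-gas law: n = PV/(RT).
P = 232 psi = 1.600×10^6 Pa; V = 0.0632 ft³ = 0.001790 m³; T = 509 °C = 782.1 K; R = 8.314 J/(mol·K).
n = 0.4402 mol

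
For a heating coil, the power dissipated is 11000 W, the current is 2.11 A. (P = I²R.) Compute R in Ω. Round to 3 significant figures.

2470 Ω

Rearranging: R = P/I².
P = 11000 W; I = 2.11 A.
R = 2471 Ω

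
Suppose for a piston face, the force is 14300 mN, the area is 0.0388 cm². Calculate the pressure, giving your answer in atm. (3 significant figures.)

P is given directly by: P = F/A.
F = 14300 mN = 14.30 N; A = 0.0388 cm² = 3.880×10^-6 m².
P = 3.686×10^6 Pa
3.686×10^6 Pa × (1 atm / 1.013×10^5 Pa) = 36.37 atm

36.4 atm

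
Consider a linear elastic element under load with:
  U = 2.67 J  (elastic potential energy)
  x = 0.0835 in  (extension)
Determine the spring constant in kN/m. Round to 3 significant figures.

1190 kN/m

Rearranging: k = 2U/x².
U = 2.67 J; x = 0.0835 in = 0.002121 m.
k = 1.187×10^6 N/m
1.187×10^6 N/m × (1 kN/m / 1000 N/m) = 1187 kN/m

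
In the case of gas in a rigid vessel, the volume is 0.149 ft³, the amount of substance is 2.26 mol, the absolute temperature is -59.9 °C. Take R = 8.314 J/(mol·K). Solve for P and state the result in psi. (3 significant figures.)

From the ideal-gas law: P = nRT/V.
V = 0.149 ft³ = 0.004219 m³; n = 2.26 mol; T = -59.9 °C = 213.2 K; R = 8.314 J/(mol·K).
P = 9.497×10^5 Pa
9.497×10^5 Pa × (1 psi / 6895 Pa) = 137.7 psi

138 psi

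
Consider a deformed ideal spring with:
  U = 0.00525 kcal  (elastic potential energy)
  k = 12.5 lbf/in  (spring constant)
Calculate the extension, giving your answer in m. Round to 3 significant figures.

Rearranging: x = √(2U/k).
U = 0.00525 kcal = 21.97 J; k = 12.5 lbf/in = 2189 N/m.
x = 0.1417 m

0.142 m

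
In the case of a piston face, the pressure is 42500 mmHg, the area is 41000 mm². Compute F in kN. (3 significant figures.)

Rearranging: F = P·A.
P = 42500 mmHg = 5.666×10^6 Pa; A = 41000 mm² = 0.04100 m².
F = 2.323×10^5 N
2.323×10^5 N × (1 kN / 1000 N) = 232.3 kN

232 kN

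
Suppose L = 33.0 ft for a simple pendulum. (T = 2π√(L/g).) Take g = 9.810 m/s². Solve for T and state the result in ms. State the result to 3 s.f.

Directly: T = 2π√(L/g).
L = 33.0 ft = 10.06 m; g = 9.810 m/s².
T = 6.362 s
6.362 s × (1 ms / 0.001000 s) = 6362 ms

6360 ms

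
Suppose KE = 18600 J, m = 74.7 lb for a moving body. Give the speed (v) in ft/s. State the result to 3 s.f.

109 ft/s

Rearranging: v = √(2·KE/m).
KE = 18600 J; m = 74.7 lb = 33.88 kg.
v = 33.13 m/s
33.13 m/s × (1 ft/s / 0.3048 m/s) = 108.7 ft/s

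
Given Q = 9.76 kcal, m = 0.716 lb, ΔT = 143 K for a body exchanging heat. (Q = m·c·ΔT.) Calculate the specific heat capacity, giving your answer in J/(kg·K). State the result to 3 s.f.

879 J/(kg·K)

Rearranging: c = Q/(m·ΔT).
Q = 9.76 kcal = 40836 J; m = 0.716 lb = 0.3248 kg; ΔT = 143 K.
c = 879.3 J/(kg·K)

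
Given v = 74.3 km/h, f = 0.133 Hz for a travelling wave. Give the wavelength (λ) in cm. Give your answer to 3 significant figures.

15500 cm

Rearranging: λ = v/f.
v = 74.3 km/h = 20.64 m/s; f = 0.133 Hz.
λ = 155.2 m
155.2 m × (1 cm / 0.01000 m) = 15518 cm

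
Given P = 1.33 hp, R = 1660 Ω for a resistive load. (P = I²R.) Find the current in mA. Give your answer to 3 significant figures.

773 mA

Rearranging: I = √(P/R).
P = 1.33 hp = 991.8 W; R = 1660 Ω.
I = 0.7730 A
0.7730 A × (1 mA / 0.001000 A) = 773.0 mA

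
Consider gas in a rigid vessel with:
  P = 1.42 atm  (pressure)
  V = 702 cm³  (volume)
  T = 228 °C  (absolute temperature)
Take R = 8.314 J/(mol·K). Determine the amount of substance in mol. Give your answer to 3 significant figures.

From the ideal-gas law: n = PV/(RT).
P = 1.42 atm = 1.439×10^5 Pa; V = 702 cm³ = 7.020×10^-4 m³; T = 228 °C = 501.1 K; R = 8.314 J/(mol·K).
n = 0.02424 mol

0.0242 mol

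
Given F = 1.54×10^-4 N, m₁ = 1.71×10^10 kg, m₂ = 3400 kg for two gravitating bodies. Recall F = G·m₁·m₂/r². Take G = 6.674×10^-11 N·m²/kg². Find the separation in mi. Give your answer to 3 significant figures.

3.12 mi

Rearranging: r = √(G·m₁m₂/F).
F = 1.54×10^-4 N; m₁ = 1.71×10^10 kg; m₂ = 3400 kg; G = 6.674×10^-11 N·m²/kg².
r = 5020 m
5020 m × (1 mi / 1609 m) = 3.119 mi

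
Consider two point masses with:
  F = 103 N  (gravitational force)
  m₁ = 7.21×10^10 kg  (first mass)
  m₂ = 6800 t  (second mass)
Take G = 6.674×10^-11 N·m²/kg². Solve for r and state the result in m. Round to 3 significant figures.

From Newton's law of gravitation: r = √(G·m₁m₂/F).
F = 103 N; m₁ = 7.21×10^10 kg; m₂ = 6800 t = 6.800×10^6 kg; G = 6.674×10^-11 N·m²/kg².
r = 563.6 m

564 m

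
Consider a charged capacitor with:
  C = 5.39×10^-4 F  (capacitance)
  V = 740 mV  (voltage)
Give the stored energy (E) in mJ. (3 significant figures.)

0.148 mJ

Directly: E = ½CV².
C = 5.39×10^-4 F; V = 740 mV = 0.7400 V.
E = 1.476×10^-4 J
1.476×10^-4 J × (1 mJ / 0.001000 J) = 0.1476 mJ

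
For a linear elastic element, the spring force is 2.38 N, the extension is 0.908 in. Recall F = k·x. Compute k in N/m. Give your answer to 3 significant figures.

103 N/m

From Hooke's law: k = F/x.
F = 2.38 N; x = 0.908 in = 0.02306 m.
k = 103.2 N/m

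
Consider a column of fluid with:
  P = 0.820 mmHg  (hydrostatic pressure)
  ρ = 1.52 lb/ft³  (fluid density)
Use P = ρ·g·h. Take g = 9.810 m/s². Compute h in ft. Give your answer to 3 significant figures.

Rearranging: h = P/(ρ·g).
P = 0.820 mmHg = 109.3 Pa; ρ = 1.52 lb/ft³ = 24.35 kg/m³; g = 9.810 m/s².
h = 0.4577 m
0.4577 m × (1 ft / 0.3048 m) = 1.502 ft

1.50 ft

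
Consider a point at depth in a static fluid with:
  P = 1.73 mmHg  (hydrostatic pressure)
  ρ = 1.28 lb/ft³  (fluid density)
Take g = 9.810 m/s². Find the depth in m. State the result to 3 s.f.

1.15 m

Rearranging: h = P/(ρ·g).
P = 1.73 mmHg = 230.6 Pa; ρ = 1.28 lb/ft³ = 20.50 kg/m³; g = 9.810 m/s².
h = 1.147 m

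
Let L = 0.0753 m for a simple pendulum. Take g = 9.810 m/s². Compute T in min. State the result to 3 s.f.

0.00917 min

T is given directly by: T = 2π√(L/g).
L = 0.0753 m; g = 9.810 m/s².
T = 0.5505 s
0.5505 s × (1 min / 60.00 s) = 0.009175 min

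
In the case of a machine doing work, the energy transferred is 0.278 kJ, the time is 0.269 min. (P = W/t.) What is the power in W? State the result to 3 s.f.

17.2 W

P is given directly by: P = W/t.
W = 0.278 kJ = 278.0 J; t = 0.269 min = 16.14 s.
P = 17.22 W  (the unit combination reduces to kg·m²/s³ = W)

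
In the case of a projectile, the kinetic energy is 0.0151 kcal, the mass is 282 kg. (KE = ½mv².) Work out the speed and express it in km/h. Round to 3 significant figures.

Solving KE = ½mv² for v: v = √(2·KE/m).
KE = 0.0151 kcal = 63.18 J; m = 282 kg.
v = 0.6694 m/s
0.6694 m/s × (1 km/h / 0.2778 m/s) = 2.410 km/h

2.41 km/h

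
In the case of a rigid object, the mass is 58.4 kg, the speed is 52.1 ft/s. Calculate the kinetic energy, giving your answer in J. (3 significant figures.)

Directly: KE = ½mv².
m = 58.4 kg; v = 52.1 ft/s = 15.88 m/s.
KE = 7364 J  (the unit combination reduces to kg·m²/s² = J)

7360 J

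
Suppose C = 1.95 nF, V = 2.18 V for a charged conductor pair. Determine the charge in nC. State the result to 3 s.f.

Rearranging: Q = CV.
C = 1.95 nF = 1.950×10^-9 F; V = 2.18 V.
Q = 4.251×10^-9 C  (the unit combination reduces to A·s = C)
4.251×10^-9 C × (1 nC / 1.000×10^-9 C) = 4.251 nC

4.25 nC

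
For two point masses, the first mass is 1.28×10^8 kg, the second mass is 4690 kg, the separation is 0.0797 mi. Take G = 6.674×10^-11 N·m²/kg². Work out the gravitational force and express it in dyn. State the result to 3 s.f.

244 dyn

F is given directly by: F = Gm₁m₂/r².
m₁ = 1.28×10^8 kg; m₂ = 4690 kg; r = 0.0797 mi = 128.3 m; G = 6.674×10^-11 N·m²/kg².
F = 0.002435 N
0.002435 N × (1 dyn / 1.000×10^-5 N) = 243.5 dyn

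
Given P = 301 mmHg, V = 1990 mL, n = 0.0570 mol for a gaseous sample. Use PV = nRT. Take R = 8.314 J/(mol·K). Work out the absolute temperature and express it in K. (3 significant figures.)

169 K

Solving PV = nRT for T: T = PV/(nR).
P = 301 mmHg = 40130 Pa; V = 1990 mL = 0.001990 m³; n = 0.0570 mol; R = 8.314 J/(mol·K).
T = 168.5 K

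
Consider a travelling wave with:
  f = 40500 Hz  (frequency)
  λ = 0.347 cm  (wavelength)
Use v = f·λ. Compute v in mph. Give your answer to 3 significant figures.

314 mph

Directly: v = fλ.
f = 40500 Hz; λ = 0.347 cm = 0.003470 m.
v = 140.5 m/s
140.5 m/s × (1 mph / 0.4470 m/s) = 314.4 mph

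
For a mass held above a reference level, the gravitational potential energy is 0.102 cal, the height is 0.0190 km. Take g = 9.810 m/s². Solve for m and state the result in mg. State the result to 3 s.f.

Rearranging PE = m·g·h for m: m = PE/(g·h).
PE = 0.102 cal = 0.4268 J; h = 0.0190 km = 19.00 m; g = 9.810 m/s².
m = 0.002290 kg
0.002290 kg × (1 mg / 1.000×10^-6 kg) = 2290 mg

2290 mg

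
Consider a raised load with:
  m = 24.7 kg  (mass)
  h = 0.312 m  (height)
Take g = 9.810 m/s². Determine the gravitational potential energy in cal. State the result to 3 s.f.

18.1 cal

Directly: PE = mgh.
m = 24.7 kg; h = 0.312 m; g = 9.810 m/s².
PE = 75.60 J
75.60 J × (1 cal / 4.184 J) = 18.07 cal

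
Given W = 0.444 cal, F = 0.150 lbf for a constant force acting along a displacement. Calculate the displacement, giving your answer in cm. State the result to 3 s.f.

Rearranging: d = W/F.
W = 0.444 cal = 1.858 J; F = 0.150 lbf = 0.6672 N.
d = 2.784 m
2.784 m × (1 cm / 0.01000 m) = 278.4 cm

278 cm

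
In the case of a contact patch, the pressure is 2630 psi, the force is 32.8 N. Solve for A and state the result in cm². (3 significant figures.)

0.0181 cm²

Solving P = F/A for A: A = F/P.
P = 2630 psi = 1.813×10^7 Pa; F = 32.8 N.
A = 1.809×10^-6 m²
1.809×10^-6 m² × (1 cm² / 1.000×10^-4 m²) = 0.01809 cm²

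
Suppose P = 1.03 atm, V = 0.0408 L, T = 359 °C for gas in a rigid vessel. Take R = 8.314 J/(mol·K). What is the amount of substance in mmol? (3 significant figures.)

0.810 mmol

From the ideal-gas law: n = PV/(RT).
P = 1.03 atm = 1.044×10^5 Pa; V = 0.0408 L = 4.080×10^-5 m³; T = 359 °C = 632.1 K; R = 8.314 J/(mol·K).
n = 8.102×10^-4 mol
8.102×10^-4 mol × (1 mmol / 0.001000 mol) = 0.8102 mmol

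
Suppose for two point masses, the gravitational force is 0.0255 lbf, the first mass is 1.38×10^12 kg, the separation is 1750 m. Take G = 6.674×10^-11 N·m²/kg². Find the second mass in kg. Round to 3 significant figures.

From Newton's law of gravitation: m₂ = F·r²/(G·m₁).
F = 0.0255 lbf = 0.1134 N; m₁ = 1.38×10^12 kg; r = 1750 m; G = 6.674×10^-11 N·m²/kg².
m₂ = 3772 kg

3770 kg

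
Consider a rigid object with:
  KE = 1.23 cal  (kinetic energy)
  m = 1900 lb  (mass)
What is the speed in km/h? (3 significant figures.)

0.393 km/h

Rearranging KE = ½mv² for v: v = √(2·KE/m).
KE = 1.23 cal = 5.146 J; m = 1900 lb = 861.8 kg.
v = 0.1093 m/s
0.1093 m/s × (1 km/h / 0.2778 m/s) = 0.3934 km/h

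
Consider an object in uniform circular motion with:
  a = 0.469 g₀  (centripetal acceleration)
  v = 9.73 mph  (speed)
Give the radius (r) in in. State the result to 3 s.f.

162 in

Rearranging a = v²/r for r: r = v²/a.
a = 0.469 g₀ = 4.599 m/s²; v = 9.73 mph = 4.350 m/s.
r = 4.114 m
4.114 m × (1 in / 0.02540 m) = 162.0 in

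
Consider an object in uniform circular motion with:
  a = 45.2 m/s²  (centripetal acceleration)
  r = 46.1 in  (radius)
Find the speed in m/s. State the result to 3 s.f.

Solving a = v²/r for v: v = √(a·r).
a = 45.2 m/s²; r = 46.1 in = 1.171 m.
v = 7.275 m/s

7.28 m/s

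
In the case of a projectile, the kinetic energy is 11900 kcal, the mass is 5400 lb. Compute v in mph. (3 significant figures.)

451 mph

Solving KE = ½mv² for v: v = √(2·KE/m).
KE = 11900 kcal = 4.979×10^7 J; m = 5400 lb = 2449 kg.
v = 201.6 m/s
201.6 m/s × (1 mph / 0.4470 m/s) = 451.0 mph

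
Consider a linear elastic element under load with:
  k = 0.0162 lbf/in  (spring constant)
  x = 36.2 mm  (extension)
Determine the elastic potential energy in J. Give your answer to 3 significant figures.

U is given directly by: U = ½kx².
k = 0.0162 lbf/in = 2.837 N/m; x = 36.2 mm = 0.03620 m.
U = 0.001859 J  (the unit combination reduces to kg·m²/s² = J)

0.00186 J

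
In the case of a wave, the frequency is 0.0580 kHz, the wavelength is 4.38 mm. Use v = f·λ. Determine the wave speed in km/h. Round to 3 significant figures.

Directly: v = fλ.
f = 0.0580 kHz = 58.00 Hz; λ = 4.38 mm = 0.004380 m.
v = 0.2540 m/s
0.2540 m/s × (1 km/h / 0.2778 m/s) = 0.9145 km/h

0.915 km/h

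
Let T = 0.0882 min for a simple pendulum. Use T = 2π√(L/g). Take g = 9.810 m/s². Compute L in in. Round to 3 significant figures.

274 in

Rearranging T = 2π√(L/g) for L: L = g·(T/2π)².
T = 0.0882 min = 5.292 s; g = 9.810 m/s².
L = 6.959 m
6.959 m × (1 in / 0.02540 m) = 274.0 in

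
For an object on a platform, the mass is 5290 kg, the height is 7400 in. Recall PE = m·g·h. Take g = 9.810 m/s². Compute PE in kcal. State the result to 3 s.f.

2330 kcal

PE is given directly by: PE = mgh.
m = 5290 kg; h = 7400 in = 188.0 m; g = 9.810 m/s².
PE = 9.754×10^6 J
9.754×10^6 J × (1 kcal / 4184 J) = 2331 kcal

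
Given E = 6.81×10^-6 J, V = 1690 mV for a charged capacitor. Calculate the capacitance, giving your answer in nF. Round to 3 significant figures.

4770 nF

Rearranging: C = 2E/V².
E = 6.81×10^-6 J; V = 1690 mV = 1.690 V.
C = 4.769×10^-6 F
4.769×10^-6 F × (1 nF / 1.000×10^-9 F) = 4769 nF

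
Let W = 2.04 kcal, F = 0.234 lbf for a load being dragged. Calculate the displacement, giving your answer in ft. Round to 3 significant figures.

26900 ft

Solving W = F·d for d: d = W/F.
W = 2.04 kcal = 8535 J; F = 0.234 lbf = 1.041 N.
d = 8200 m
8200 m × (1 ft / 0.3048 m) = 26903 ft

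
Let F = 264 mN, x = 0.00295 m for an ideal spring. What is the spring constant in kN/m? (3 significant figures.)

0.0895 kN/m

From Hooke's law: k = F/x.
F = 264 mN = 0.2640 N; x = 0.00295 m.
k = 89.49 N/m
89.49 N/m × (1 kN/m / 1000 N/m) = 0.08949 kN/m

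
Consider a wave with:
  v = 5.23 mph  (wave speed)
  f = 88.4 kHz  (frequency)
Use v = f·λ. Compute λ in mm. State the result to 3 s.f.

Rearranging v = f·λ for λ: λ = v/f.
v = 5.23 mph = 2.338 m/s; f = 88.4 kHz = 88400 Hz.
λ = 2.645×10^-5 m
2.645×10^-5 m × (1 mm / 0.001000 m) = 0.02645 mm

0.0264 mm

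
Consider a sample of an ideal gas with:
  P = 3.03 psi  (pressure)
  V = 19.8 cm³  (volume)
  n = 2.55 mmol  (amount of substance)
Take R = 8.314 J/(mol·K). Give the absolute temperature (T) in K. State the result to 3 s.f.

19.5 K

Rearranging PV = nRT for T: T = PV/(nR).
P = 3.03 psi = 20891 Pa; V = 19.8 cm³ = 1.980×10^-5 m³; n = 2.55 mmol = 0.002550 mol; R = 8.314 J/(mol·K).
T = 19.51 K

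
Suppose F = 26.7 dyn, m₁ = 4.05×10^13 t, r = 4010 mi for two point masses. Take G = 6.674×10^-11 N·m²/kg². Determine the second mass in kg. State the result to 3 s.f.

Rearranging: m₂ = F·r²/(G·m₁).
F = 26.7 dyn = 2.670×10^-4 N; m₁ = 4.05×10^13 t = 4.050×10^16 kg; r = 4010 mi = 6.453×10^6 m; G = 6.674×10^-11 N·m²/kg².
m₂ = 4114 kg

4110 kg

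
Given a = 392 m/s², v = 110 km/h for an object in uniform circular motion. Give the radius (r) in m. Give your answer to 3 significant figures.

2.38 m

Solving a = v²/r for r: r = v²/a.
a = 392 m/s²; v = 110 km/h = 30.56 m/s.
r = 2.382 m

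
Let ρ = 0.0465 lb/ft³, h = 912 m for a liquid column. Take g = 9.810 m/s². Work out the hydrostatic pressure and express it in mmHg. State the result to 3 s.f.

Directly: P = ρgh.
ρ = 0.0465 lb/ft³ = 0.7449 kg/m³; h = 912 m; g = 9.810 m/s².
P = 6664 Pa  (the unit combination reduces to kg/(m·s²) = Pa)
6664 Pa × (1 mmHg / 133.3 Pa) = 49.98 mmHg

50.0 mmHg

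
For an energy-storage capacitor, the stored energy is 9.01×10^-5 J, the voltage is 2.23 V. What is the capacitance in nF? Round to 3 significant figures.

36200 nF

Rearranging E = ½C·V² for C: C = 2E/V².
E = 9.01×10^-5 J; V = 2.23 V.
C = 3.624×10^-5 F
3.624×10^-5 F × (1 nF / 1.000×10^-9 F) = 36236 nF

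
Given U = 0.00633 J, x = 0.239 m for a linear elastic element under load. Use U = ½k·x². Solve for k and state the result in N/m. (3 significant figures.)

Rearranging: k = 2U/x².
U = 0.00633 J; x = 0.239 m.
k = 0.2216 N/m

0.222 N/m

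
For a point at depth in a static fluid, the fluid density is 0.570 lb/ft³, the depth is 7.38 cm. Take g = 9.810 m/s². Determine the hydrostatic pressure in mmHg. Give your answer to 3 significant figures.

0.0496 mmHg

Directly: P = ρgh.
ρ = 0.570 lb/ft³ = 9.131 kg/m³; h = 7.38 cm = 0.07380 m; g = 9.810 m/s².
P = 6.610 Pa
6.610 Pa × (1 mmHg / 133.3 Pa) = 0.04958 mmHg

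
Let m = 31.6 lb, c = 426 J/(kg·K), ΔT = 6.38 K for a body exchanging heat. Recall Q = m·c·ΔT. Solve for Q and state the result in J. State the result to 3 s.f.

Directly: Q = mcΔT.
m = 31.6 lb = 14.33 kg; c = 426 J/(kg·K); ΔT = 6.38 K.
Q = 38957 J

39000 J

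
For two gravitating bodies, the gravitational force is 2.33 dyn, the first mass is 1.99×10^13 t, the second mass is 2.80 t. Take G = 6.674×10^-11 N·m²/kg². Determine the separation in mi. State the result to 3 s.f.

From Newton's law of gravitation: r = √(G·m₁m₂/F).
F = 2.33 dyn = 2.330×10^-5 N; m₁ = 1.99×10^13 t = 1.990×10^16 kg; m₂ = 2.80 t = 2800 kg; G = 6.674×10^-11 N·m²/kg².
r = 1.263×10^7 m
1.263×10^7 m × (1 mi / 1609 m) = 7850 mi

7850 mi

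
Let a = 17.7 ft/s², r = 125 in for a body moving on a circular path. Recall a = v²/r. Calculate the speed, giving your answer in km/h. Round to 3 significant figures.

14.9 km/h

Solving a = v²/r for v: v = √(a·r).
a = 17.7 ft/s² = 5.395 m/s²; r = 125 in = 3.175 m.
v = 4.139 m/s
4.139 m/s × (1 km/h / 0.2778 m/s) = 14.90 km/h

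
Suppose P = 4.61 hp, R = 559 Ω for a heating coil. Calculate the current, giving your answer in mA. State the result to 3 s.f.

Rearranging: I = √(P/R).
P = 4.61 hp = 3438 W; R = 559 Ω.
I = 2.480 A
2.480 A × (1 mA / 0.001000 A) = 2480 mA

2480 mA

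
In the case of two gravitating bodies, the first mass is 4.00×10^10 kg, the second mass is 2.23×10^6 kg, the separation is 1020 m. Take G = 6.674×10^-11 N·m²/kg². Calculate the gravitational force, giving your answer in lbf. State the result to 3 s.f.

1.29 lbf

From Newton's law of gravitation: F = Gm₁m₂/r².
m₁ = 4.00×10^10 kg; m₂ = 2.23×10^6 kg; r = 1020 m; G = 6.674×10^-11 N·m²/kg².
F = 5.722 N  (the unit combination reduces to kg·m/s² = N)
5.722 N × (1 lbf / 4.448 N) = 1.286 lbf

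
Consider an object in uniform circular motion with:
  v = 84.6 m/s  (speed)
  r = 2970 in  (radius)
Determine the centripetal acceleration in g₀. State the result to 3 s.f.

a is given directly by: a = v²/r.
v = 84.6 m/s; r = 2970 in = 75.44 m.
a = 94.87 m/s²
94.87 m/s² × (1 g₀ / 9.807 m/s²) = 9.675 g₀

9.67 g₀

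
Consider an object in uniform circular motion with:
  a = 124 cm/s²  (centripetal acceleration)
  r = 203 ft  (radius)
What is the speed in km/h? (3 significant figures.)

31.5 km/h

Rearranging a = v²/r for v: v = √(a·r).
a = 124 cm/s² = 1.240 m/s²; r = 203 ft = 61.87 m.
v = 8.759 m/s
8.759 m/s × (1 km/h / 0.2778 m/s) = 31.53 km/h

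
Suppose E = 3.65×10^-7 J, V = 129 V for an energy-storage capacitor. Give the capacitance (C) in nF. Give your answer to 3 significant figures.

Solving E = ½C·V² for C: C = 2E/V².
E = 3.65×10^-7 J; V = 129 V.
C = 4.387×10^-11 F
4.387×10^-11 F × (1 nF / 1.000×10^-9 F) = 0.04387 nF

0.0439 nF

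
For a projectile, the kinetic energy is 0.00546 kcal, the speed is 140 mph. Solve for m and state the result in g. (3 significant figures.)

11.7 g

Solving KE = ½mv² for m: m = 2·KE/v².
KE = 0.00546 kcal = 22.84 J; v = 140 mph = 62.59 m/s.
m = 0.01166 kg
0.01166 kg × (1 g / 0.001000 kg) = 11.66 g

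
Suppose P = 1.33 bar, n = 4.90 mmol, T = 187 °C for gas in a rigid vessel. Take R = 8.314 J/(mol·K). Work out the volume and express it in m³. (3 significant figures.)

Rearranging PV = nRT for V: V = nRT/P.
P = 1.33 bar = 1.330×10^5 Pa; n = 4.90 mmol = 0.004900 mol; T = 187 °C = 460.1 K; R = 8.314 J/(mol·K).
V = 1.409×10^-4 m³

1.41×10^-4 m³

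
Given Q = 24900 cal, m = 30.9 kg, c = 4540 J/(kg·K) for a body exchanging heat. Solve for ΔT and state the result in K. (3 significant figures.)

0.743 K

Rearranging: ΔT = Q/(m·c).
Q = 24900 cal = 1.042×10^5 J; m = 30.9 kg; c = 4540 J/(kg·K).
ΔT = 0.7426 K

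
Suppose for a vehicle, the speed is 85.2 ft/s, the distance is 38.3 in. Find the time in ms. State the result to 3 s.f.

Solving v = d/t for t: t = d/v.
v = 85.2 ft/s = 25.97 m/s; d = 38.3 in = 0.9728 m.
t = 0.03746 s
0.03746 s × (1 ms / 0.001000 s) = 37.46 ms

37.5 ms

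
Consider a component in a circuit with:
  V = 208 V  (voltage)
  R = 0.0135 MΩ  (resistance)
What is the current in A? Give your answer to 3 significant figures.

From Ohm's law: I = V/R.
V = 208 V; R = 0.0135 MΩ = 13500 Ω.
I = 0.01541 A

0.0154 A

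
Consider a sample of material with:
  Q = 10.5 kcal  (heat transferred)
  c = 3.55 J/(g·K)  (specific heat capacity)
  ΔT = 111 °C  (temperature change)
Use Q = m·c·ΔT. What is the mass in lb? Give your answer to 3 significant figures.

Rearranging: m = Q/(c·ΔT).
Q = 10.5 kcal = 43932 J; c = 3.55 J/(g·K) = 3550 J/(kg·K); ΔT = 111 °C = 111.0 K.
m = 0.1115 kg
0.1115 kg × (1 lb / 0.4536 kg) = 0.2458 lb

0.246 lb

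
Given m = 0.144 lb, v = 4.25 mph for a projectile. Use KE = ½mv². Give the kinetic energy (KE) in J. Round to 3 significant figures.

KE is given directly by: KE = ½mv².
m = 0.144 lb = 0.06532 kg; v = 4.25 mph = 1.900 m/s.
KE = 0.1179 J

0.118 J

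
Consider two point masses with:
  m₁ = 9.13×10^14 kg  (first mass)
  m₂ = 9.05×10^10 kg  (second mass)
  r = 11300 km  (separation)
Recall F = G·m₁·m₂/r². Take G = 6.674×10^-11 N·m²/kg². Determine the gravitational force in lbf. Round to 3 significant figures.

F is given directly by: F = Gm₁m₂/r².
m₁ = 9.13×10^14 kg; m₂ = 9.05×10^10 kg; r = 11300 km = 1.130×10^7 m; G = 6.674×10^-11 N·m²/kg².
F = 43.19 N
43.19 N × (1 lbf / 4.448 N) = 9.709 lbf

9.71 lbf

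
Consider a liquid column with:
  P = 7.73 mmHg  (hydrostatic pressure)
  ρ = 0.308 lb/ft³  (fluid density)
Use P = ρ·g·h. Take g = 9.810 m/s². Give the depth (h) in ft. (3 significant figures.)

69.9 ft

Rearranging P = ρ·g·h for h: h = P/(ρ·g).
P = 7.73 mmHg = 1031 Pa; ρ = 0.308 lb/ft³ = 4.934 kg/m³; g = 9.810 m/s².
h = 21.29 m
21.29 m × (1 ft / 0.3048 m) = 69.86 ft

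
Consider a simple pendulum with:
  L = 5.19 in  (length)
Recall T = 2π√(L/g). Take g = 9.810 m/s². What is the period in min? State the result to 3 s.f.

Directly: T = 2π√(L/g).
L = 5.19 in = 0.1318 m; g = 9.810 m/s².
T = 0.7284 s
0.7284 s × (1 min / 60.00 s) = 0.01214 min

0.0121 min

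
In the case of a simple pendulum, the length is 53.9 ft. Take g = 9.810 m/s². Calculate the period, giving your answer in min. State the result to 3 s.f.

0.136 min

Directly: T = 2π√(L/g).
L = 53.9 ft = 16.43 m; g = 9.810 m/s².
T = 8.131 s
8.131 s × (1 min / 60.00 s) = 0.1355 min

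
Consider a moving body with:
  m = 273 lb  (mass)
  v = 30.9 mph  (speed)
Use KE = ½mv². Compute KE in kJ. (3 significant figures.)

11.8 kJ

KE is given directly by: KE = ½mv².
m = 273 lb = 123.8 kg; v = 30.9 mph = 13.81 m/s.
KE = 11814 J
11814 J × (1 kJ / 1000 J) = 11.81 kJ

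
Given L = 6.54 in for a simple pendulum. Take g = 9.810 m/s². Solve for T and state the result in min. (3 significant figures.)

Directly: T = 2π√(L/g).
L = 6.54 in = 0.1661 m; g = 9.810 m/s².
T = 0.8176 s
0.8176 s × (1 min / 60.00 s) = 0.01363 min

0.0136 min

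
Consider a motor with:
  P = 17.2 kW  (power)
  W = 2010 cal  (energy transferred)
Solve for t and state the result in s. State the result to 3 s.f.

0.489 s

Rearranging: t = W/P.
P = 17.2 kW = 17200 W; W = 2010 cal = 8410 J.
t = 0.4889 s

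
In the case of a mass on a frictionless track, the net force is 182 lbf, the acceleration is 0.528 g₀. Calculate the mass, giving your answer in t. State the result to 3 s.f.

0.156 t

Rearranging: m = F/a.
F = 182 lbf = 809.6 N; a = 0.528 g₀ = 5.178 m/s².
m = 156.4 kg
156.4 kg × (1 t / 1000 kg) = 0.1564 t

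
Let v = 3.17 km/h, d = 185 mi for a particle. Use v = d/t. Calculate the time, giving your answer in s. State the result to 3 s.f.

3.38×10^5 s

Solving v = d/t for t: t = d/v.
v = 3.17 km/h = 0.8806 m/s; d = 185 mi = 2.977×10^5 m.
t = 3.381×10^5 s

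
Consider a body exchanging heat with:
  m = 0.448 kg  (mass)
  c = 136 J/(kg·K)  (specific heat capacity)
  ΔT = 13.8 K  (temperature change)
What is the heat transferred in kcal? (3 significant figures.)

Directly: Q = mcΔT.
m = 0.448 kg; c = 136 J/(kg·K); ΔT = 13.8 K.
Q = 840.8 J
840.8 J × (1 kcal / 4184 J) = 0.2010 kcal

0.201 kcal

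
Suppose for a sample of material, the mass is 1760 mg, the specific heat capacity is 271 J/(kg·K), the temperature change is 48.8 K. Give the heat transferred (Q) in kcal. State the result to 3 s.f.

Q is given directly by: Q = mcΔT.
m = 1760 mg = 0.001760 kg; c = 271 J/(kg·K); ΔT = 48.8 K.
Q = 23.28 J
23.28 J × (1 kcal / 4184 J) = 0.005563 kcal

0.00556 kcal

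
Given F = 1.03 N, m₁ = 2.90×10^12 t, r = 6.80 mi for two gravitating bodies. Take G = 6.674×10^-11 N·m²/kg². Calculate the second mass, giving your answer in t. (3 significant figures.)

0.637 t

Rearranging F = G·m₁·m₂/r² for m₂: m₂ = F·r²/(G·m₁).
F = 1.03 N; m₁ = 2.90×10^12 t = 2.900×10^15 kg; r = 6.80 mi = 10944 m; G = 6.674×10^-11 N·m²/kg².
m₂ = 637.3 kg
637.3 kg × (1 t / 1000 kg) = 0.6373 t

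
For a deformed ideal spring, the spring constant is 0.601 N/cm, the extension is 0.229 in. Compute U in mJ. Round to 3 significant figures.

Directly: U = ½kx².
k = 0.601 N/cm = 60.10 N/m; x = 0.229 in = 0.005817 m.
U = 0.001017 J  (the unit combination reduces to kg·m²/s² = J)
0.001017 J × (1 mJ / 0.001000 J) = 1.017 mJ

1.02 mJ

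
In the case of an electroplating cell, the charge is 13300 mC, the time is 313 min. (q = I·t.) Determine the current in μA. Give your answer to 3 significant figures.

Rearranging: I = q/t.
q = 13300 mC = 13.30 C; t = 313 min = 18780 s.
I = 7.082×10^-4 A
7.082×10^-4 A × (1 μA / 1.000×10^-6 A) = 708.2 μA

708 μA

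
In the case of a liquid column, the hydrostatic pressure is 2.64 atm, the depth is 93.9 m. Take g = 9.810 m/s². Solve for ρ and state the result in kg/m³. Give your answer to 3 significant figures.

290 kg/m³

Rearranging P = ρ·g·h for ρ: ρ = P/(g·h).
P = 2.64 atm = 2.675×10^5 Pa; h = 93.9 m; g = 9.810 m/s².
ρ = 290.4 kg/m³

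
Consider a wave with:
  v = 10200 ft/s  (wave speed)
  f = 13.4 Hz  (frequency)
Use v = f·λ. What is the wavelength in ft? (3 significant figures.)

Solving v = f·λ for λ: λ = v/f.
v = 10200 ft/s = 3109 m/s; f = 13.4 Hz.
λ = 232.0 m
232.0 m × (1 ft / 0.3048 m) = 761.2 ft

761 ft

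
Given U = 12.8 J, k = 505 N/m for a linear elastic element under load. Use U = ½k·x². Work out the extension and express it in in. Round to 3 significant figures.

Rearranging U = ½k·x² for x: x = √(2U/k).
U = 12.8 J; k = 505 N/m.
x = 0.2252 m
0.2252 m × (1 in / 0.02540 m) = 8.864 in

8.86 in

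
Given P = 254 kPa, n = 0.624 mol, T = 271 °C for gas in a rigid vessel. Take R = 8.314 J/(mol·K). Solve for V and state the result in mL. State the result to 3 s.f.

11100 mL

Rearranging: V = nRT/P.
P = 254 kPa = 2.540×10^5 Pa; n = 0.624 mol; T = 271 °C = 544.1 K; R = 8.314 J/(mol·K).
V = 0.01111 m³
0.01111 m³ × (1 mL / 1.000×10^-6 m³) = 11114 mL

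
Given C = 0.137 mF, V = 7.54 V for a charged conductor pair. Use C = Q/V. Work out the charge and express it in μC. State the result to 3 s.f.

1030 μC

Rearranging: Q = CV.
C = 0.137 mF = 1.370×10^-4 F; V = 7.54 V.
Q = 0.001033 C
0.001033 C × (1 μC / 1.000×10^-6 C) = 1033 μC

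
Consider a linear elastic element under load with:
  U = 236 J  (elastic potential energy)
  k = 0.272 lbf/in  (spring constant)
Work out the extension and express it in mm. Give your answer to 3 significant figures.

3150 mm

Rearranging U = ½k·x² for x: x = √(2U/k).
U = 236 J; k = 0.272 lbf/in = 47.63 N/m.
x = 3.148 m
3.148 m × (1 mm / 0.001000 m) = 3148 mm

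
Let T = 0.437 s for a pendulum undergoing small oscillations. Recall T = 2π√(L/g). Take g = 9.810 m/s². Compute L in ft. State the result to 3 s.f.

Rearranging T = 2π√(L/g) for L: L = g·(T/2π)².
T = 0.437 s; g = 9.810 m/s².
L = 0.04745 m
0.04745 m × (1 ft / 0.3048 m) = 0.1557 ft

0.156 ft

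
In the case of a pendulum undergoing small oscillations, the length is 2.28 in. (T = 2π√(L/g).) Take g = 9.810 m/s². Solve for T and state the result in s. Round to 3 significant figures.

Directly: T = 2π√(L/g).
L = 2.28 in = 0.05791 m; g = 9.810 m/s².
T = 0.4828 s

0.483 s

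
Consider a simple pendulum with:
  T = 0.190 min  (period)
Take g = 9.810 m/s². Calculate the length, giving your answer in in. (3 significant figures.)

Rearranging T = 2π√(L/g) for L: L = g·(T/2π)².
T = 0.190 min = 11.40 s; g = 9.810 m/s².
L = 32.29 m
32.29 m × (1 in / 0.02540 m) = 1271 in

1270 in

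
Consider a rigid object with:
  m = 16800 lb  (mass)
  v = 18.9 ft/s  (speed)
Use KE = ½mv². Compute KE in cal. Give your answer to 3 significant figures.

30200 cal

KE is given directly by: KE = ½mv².
m = 16800 lb = 7620 kg; v = 18.9 ft/s = 5.761 m/s.
KE = 1.264×10^5 J  (the unit combination reduces to kg·m²/s² = J)
1.264×10^5 J × (1 cal / 4.184 J) = 30221 cal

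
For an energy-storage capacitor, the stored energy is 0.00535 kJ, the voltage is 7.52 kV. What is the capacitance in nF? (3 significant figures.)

189 nF

Rearranging E = ½C·V² for C: C = 2E/V².
E = 0.00535 kJ = 5.350 J; V = 7.52 kV = 7520 V.
C = 1.892×10^-7 F
1.892×10^-7 F × (1 nF / 1.000×10^-9 F) = 189.2 nF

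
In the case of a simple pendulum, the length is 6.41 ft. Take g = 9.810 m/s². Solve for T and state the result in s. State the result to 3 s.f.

T is given directly by: T = 2π√(L/g).
L = 6.41 ft = 1.954 m; g = 9.810 m/s².
T = 2.804 s

2.80 s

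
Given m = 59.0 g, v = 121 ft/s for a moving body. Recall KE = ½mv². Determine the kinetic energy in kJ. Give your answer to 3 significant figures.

KE is given directly by: KE = ½mv².
m = 59.0 g = 0.05900 kg; v = 121 ft/s = 36.88 m/s.
KE = 40.13 J  (the unit combination reduces to kg·m²/s² = J)
40.13 J × (1 kJ / 1000 J) = 0.04013 kJ

0.0401 kJ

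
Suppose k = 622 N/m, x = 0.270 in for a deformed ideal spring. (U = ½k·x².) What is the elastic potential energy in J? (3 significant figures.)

0.0146 J

U is given directly by: U = ½kx².
k = 622 N/m; x = 0.270 in = 0.006858 m.
U = 0.01463 J  (the unit combination reduces to kg·m²/s² = J)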